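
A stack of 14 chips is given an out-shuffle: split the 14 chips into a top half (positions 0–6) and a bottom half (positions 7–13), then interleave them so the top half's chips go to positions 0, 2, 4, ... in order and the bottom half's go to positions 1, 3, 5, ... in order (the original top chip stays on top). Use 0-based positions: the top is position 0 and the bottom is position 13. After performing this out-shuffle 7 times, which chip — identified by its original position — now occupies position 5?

Work backwards from position 5, undoing one out-shuffle at a time:
5 ← 9 ← 11 ← 12 ← 6 ← 3 ← 8 ← 4
So the chip now at position 5 started at position 4.

4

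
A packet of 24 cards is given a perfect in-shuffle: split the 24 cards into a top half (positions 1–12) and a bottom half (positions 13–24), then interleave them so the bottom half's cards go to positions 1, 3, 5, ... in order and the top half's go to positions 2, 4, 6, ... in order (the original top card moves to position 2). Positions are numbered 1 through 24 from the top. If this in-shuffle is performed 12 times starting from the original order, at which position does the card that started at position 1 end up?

21

Track the card's position through each in-shuffle:
1 → 2 → 4 → 8 → 16 → 7 → 14 → 3 → 6 → 12 → 24 → 23 → 21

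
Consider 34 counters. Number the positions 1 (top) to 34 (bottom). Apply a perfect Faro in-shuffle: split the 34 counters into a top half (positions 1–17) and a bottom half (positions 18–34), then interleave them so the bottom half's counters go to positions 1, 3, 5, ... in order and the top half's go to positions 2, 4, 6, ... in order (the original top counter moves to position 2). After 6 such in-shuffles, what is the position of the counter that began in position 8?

Track the counter's position through each in-shuffle:
8 → 16 → 32 → 29 → 23 → 11 → 22

22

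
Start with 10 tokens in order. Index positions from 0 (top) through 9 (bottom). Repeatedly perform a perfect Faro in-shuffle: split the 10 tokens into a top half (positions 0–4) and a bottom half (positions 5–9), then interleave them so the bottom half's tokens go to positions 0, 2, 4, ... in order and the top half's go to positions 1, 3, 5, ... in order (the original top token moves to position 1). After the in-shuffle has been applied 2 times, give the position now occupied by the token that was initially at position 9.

6

Track the token's position through each in-shuffle:
9 → 8 → 6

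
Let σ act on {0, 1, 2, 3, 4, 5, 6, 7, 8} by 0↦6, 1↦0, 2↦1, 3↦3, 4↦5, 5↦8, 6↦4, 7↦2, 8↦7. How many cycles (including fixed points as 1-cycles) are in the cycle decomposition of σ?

Cycle decomposition: (0 6 4 5 8 7 2 1) (3).
2 cycles.

2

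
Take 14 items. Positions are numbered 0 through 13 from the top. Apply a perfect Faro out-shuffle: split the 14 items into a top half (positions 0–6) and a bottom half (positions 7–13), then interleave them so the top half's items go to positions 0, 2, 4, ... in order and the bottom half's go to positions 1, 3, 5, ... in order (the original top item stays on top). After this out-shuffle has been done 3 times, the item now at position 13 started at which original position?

Work backwards from position 13, undoing one out-shuffle at a time:
13 ← 13 ← 13 ← 13
So the item now at position 13 started at position 13.

13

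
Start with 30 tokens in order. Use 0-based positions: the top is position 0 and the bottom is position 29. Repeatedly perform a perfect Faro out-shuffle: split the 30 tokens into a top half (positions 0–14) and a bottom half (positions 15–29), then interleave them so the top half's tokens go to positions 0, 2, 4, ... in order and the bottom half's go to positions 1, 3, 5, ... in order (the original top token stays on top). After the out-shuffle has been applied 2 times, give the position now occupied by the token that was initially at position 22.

1

Track the token's position through each out-shuffle:
22 → 15 → 1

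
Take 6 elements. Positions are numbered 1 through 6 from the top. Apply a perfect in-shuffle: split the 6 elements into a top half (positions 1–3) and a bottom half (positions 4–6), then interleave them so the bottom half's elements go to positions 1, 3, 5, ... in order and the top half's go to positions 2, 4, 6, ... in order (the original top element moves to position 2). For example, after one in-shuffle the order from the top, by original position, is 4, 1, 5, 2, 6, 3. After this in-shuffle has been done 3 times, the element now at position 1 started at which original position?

1

Work backwards from position 1, undoing one in-shuffle at a time:
1 ← 4 ← 2 ← 1
So the element now at position 1 started at position 1.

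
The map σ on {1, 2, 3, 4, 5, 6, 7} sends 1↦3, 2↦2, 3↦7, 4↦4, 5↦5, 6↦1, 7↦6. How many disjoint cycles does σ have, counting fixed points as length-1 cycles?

Cycle decomposition: (1 3 7 6) (2) (4) (5).
4 cycles.

4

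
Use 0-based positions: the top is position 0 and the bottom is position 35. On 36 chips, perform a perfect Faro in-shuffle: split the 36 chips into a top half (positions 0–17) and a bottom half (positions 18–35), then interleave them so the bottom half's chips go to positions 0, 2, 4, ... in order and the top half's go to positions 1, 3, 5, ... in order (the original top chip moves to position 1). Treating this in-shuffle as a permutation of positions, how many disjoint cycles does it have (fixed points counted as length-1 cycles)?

1

Trace each unvisited position around until it returns:
(0 1 3 7 15 31 ... len 36)
1 cycle in total.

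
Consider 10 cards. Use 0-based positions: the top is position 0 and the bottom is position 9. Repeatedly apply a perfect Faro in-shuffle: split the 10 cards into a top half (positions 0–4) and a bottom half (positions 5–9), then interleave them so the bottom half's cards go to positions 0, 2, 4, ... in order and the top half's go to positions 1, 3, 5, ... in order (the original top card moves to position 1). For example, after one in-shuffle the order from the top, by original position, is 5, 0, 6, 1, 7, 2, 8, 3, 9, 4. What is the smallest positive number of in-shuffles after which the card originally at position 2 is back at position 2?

Follow position 2 under repeated in-shuffles:
2 → 5 → 0 → 1 → 3 → 7 → 4 → 9 → 8 → 6 → 2
It first returns after 10 in-shuffles.

10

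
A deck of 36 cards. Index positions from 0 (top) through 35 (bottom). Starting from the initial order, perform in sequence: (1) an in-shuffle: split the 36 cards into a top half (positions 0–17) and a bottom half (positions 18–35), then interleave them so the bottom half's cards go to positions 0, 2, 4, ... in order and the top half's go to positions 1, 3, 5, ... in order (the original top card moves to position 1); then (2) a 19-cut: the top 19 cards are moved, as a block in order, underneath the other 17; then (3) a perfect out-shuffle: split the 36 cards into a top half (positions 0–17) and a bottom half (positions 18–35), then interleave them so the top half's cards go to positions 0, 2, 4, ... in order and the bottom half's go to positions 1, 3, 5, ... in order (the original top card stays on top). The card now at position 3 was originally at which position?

Undo the operations in reverse order, starting from position 3:
  undo op 3 (out-shuffle, from bottom half): 3 ← 19
  undo op 2 (cut 19): 19 ← 2
  undo op 1 (in-shuffle, from bottom half): 2 ← 19
So the card at position 3 came from original position 19.

19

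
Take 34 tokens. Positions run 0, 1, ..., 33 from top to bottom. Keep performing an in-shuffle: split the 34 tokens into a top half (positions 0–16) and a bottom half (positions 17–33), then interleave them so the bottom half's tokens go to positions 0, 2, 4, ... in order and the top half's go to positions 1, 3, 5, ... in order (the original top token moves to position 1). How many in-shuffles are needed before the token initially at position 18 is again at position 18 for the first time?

12

Follow position 18 under repeated in-shuffles:
18 → 2 → 5 → 11 → 23 → 12 → 25 → 16 → 33 → 32 → 30 → 26 → 18
It first returns after 12 in-shuffles.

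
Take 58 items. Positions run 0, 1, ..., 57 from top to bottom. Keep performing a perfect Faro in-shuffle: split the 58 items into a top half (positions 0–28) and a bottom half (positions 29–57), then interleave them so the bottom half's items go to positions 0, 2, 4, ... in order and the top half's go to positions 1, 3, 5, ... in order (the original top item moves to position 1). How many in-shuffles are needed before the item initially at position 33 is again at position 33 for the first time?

58

Follow position 33 under repeated in-shuffles:
33 → 8 → 17 → 35 → 12 → 25 → 51 → 44 → ... → 33 (length 58)
It first returns after 58 in-shuffles.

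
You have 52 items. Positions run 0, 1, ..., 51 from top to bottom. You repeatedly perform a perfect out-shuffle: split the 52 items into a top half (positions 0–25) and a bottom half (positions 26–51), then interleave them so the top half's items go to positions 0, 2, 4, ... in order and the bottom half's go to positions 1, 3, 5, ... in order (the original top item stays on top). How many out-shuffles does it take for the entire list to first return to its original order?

8

The out-shuffle permutes the 52 positions with cycle lengths [1, 1, 2, 8, 8, 8, 8, 8, 8].
Every item is home exactly when every cycle has completed a whole number of laps, i.e. after lcm(1, 2, 8) = 8 out-shuffles.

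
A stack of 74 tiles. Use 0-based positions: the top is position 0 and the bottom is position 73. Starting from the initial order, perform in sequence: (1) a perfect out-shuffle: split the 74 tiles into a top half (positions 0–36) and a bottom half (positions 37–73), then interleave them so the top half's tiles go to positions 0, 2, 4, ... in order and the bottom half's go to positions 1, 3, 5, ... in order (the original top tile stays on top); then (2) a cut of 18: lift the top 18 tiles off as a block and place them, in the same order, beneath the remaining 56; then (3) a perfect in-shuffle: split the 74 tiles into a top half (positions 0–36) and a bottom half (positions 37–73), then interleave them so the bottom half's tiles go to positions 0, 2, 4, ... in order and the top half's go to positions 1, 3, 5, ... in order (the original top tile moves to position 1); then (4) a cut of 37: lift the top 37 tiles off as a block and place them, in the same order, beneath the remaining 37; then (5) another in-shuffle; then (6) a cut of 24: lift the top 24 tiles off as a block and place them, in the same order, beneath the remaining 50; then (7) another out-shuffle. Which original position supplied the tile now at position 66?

Undo the operations in reverse order, starting from position 66:
  undo op 7 (out-shuffle, from top half): 66 ← 33
  undo op 6 (cut 24): 33 ← 57
  undo op 5 (in-shuffle, from top half): 57 ← 28
  undo op 4 (cut 37): 28 ← 65
  undo op 3 (in-shuffle, from top half): 65 ← 32
  undo op 2 (cut 18): 32 ← 50
  undo op 1 (out-shuffle, from top half): 50 ← 25
So the tile at position 66 came from original position 25.

25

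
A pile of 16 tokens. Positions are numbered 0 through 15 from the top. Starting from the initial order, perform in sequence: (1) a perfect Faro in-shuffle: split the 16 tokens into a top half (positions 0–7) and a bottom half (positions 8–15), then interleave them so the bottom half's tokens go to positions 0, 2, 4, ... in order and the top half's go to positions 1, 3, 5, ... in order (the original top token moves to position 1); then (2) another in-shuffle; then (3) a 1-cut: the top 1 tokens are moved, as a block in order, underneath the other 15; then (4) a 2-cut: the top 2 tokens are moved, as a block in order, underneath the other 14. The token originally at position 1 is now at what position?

Track the token from position 1 forward through each operation:
  after op 1 (in-shuffle): 1 → 3
  after op 2 (in-shuffle): 3 → 7
  after op 3 (cut 1): 7 → 6
  after op 4 (cut 2): 6 → 4

4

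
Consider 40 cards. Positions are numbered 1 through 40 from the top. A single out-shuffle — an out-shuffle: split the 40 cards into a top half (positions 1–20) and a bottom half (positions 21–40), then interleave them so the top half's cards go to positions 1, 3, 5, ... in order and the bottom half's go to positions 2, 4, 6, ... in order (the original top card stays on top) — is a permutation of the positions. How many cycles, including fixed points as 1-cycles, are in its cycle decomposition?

Trace each unvisited position around until it returns:
(1) (2 3 5 9 17 33 ... len 12) (4 7 13 25 10 19 ... len 12) (8 15 29 18 35 30 ... len 12) (14 27) (40)
6 cycles in total.

6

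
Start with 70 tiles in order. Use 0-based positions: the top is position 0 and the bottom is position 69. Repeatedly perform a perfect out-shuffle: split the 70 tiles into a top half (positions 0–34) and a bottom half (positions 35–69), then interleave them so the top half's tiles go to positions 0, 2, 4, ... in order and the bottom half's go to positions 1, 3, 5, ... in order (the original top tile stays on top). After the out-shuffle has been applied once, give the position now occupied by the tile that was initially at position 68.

67

Track the tile's position through each out-shuffle:
68 → 67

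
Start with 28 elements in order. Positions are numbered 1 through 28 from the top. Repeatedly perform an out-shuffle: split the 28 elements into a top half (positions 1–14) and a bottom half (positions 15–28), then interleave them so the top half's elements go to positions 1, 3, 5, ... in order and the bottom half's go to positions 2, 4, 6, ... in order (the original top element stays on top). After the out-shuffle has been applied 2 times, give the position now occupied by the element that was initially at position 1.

Position 1 is a fixed point of every out-shuffle, so the element never moves.

1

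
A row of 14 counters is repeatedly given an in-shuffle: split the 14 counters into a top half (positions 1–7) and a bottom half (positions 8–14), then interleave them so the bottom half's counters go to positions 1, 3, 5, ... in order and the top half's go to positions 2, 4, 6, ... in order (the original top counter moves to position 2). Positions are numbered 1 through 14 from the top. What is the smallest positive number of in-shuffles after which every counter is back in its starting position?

4

The in-shuffle permutes the 14 positions with cycle lengths [2, 4, 4, 4].
Every counter is home exactly when every cycle has completed a whole number of laps, i.e. after lcm(2, 4) = 4 in-shuffles.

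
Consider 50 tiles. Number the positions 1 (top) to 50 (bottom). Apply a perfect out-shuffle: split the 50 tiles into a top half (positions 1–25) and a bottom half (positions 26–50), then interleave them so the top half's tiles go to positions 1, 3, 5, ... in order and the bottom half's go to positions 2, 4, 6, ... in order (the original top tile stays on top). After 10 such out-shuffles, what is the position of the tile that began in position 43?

Track the tile's position through each out-shuffle:
43 → 36 → 22 → 43 → 36 → 22 → 43 → 36 → 22 → 43 → 36

36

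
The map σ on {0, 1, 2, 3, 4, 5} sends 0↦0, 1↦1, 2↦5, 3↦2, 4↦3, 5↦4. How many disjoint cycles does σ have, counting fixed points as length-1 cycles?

Cycle decomposition: (0) (1) (2 5 4 3).
3 cycles.

3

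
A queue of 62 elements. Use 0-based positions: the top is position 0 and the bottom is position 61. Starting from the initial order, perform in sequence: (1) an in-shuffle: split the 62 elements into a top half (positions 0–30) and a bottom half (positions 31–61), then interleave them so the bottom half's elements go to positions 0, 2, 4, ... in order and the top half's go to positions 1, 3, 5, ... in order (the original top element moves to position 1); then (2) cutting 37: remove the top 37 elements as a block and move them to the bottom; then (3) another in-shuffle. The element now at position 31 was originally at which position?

57

Undo the operations in reverse order, starting from position 31:
  undo op 3 (in-shuffle, from top half): 31 ← 15
  undo op 2 (cut 37): 15 ← 52
  undo op 1 (in-shuffle, from bottom half): 52 ← 57
So the element at position 31 came from original position 57.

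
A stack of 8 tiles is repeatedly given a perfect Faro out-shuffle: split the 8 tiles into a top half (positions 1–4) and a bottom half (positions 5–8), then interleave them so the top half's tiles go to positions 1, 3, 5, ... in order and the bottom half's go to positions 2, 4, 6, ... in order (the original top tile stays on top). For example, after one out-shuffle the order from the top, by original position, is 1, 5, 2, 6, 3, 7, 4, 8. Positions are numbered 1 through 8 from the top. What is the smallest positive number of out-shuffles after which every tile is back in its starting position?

3

The out-shuffle permutes the 8 positions with cycle lengths [1, 1, 3, 3].
Every tile is home exactly when every cycle has completed a whole number of laps, i.e. after lcm(1, 3) = 3 out-shuffles.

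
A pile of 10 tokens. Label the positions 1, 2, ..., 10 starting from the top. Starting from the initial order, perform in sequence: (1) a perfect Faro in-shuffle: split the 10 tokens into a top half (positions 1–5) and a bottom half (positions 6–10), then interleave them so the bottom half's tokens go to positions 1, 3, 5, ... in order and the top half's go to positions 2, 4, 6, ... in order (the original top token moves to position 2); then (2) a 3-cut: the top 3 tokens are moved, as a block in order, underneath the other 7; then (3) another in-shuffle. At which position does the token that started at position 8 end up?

Track the token from position 8 forward through each operation:
  after op 1 (in-shuffle): 8 → 5
  after op 2 (cut 3): 5 → 2
  after op 3 (in-shuffle): 2 → 4

4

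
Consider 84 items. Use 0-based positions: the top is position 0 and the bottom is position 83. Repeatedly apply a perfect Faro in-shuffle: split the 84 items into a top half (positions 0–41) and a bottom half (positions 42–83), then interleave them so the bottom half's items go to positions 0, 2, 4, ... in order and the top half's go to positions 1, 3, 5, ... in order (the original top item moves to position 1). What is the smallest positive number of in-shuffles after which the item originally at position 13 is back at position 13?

8

Follow position 13 under repeated in-shuffles:
13 → 27 → 55 → 26 → 53 → 22 → 45 → 6 → 13
It first returns after 8 in-shuffles.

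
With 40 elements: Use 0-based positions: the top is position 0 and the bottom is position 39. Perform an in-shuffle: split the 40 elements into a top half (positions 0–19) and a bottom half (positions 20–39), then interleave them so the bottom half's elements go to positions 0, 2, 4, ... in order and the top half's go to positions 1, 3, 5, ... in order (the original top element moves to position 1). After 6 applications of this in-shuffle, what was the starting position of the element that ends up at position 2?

33

Work backwards from position 2, undoing one in-shuffle at a time:
2 ← 21 ← 10 ← 25 ← 12 ← 26 ← 33
So the element now at position 2 started at position 33.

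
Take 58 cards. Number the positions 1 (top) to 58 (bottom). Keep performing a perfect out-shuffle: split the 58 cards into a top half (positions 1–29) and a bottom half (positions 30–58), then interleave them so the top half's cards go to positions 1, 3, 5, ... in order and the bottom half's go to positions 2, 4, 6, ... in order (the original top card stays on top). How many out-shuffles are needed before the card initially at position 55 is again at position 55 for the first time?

18

Follow position 55 under repeated out-shuffles:
55 → 52 → 46 → 34 → 10 → 19 → 37 → 16 → 31 → 4 → 7 → 13 → 25 → 49 → 40 → 22 → 43 → 28 → 55
It first returns after 18 out-shuffles.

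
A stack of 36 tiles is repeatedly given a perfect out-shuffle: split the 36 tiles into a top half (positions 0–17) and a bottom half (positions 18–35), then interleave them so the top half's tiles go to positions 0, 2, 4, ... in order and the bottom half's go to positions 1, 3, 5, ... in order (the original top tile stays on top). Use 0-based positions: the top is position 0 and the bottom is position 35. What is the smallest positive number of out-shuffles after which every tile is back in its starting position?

12

The out-shuffle permutes the 36 positions with cycle lengths [1, 1, 3, 3, 4, 12, 12].
Every tile is home exactly when every cycle has completed a whole number of laps, i.e. after lcm(1, 3, 4, 12) = 12 out-shuffles.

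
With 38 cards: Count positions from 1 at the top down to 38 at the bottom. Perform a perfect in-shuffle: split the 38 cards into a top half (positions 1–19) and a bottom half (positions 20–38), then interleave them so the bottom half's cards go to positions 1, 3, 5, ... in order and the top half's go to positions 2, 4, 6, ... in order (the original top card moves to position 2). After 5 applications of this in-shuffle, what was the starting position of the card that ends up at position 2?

Work backwards from position 2, undoing one in-shuffle at a time:
2 ← 1 ← 20 ← 10 ← 5 ← 22
So the card now at position 2 started at position 22.

22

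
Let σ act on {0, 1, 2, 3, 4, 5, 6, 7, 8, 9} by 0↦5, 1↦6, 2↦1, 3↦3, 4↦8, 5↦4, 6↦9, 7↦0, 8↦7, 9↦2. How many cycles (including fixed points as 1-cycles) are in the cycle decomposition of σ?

Cycle decomposition: (0 5 4 8 7) (1 6 9 2) (3).
3 cycles.

3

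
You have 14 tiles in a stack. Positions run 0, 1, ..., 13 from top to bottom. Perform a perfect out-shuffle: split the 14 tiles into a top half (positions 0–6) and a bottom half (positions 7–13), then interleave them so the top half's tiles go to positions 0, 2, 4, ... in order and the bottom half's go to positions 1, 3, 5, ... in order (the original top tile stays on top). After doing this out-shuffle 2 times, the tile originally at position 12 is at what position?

9

Track the tile's position through each out-shuffle:
12 → 11 → 9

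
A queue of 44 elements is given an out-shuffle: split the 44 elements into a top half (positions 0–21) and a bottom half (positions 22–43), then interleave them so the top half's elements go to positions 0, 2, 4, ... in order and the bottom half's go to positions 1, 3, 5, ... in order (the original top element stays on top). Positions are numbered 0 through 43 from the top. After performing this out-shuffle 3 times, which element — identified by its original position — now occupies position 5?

Work backwards from position 5, undoing one out-shuffle at a time:
5 ← 24 ← 12 ← 6
So the element now at position 5 started at position 6.

6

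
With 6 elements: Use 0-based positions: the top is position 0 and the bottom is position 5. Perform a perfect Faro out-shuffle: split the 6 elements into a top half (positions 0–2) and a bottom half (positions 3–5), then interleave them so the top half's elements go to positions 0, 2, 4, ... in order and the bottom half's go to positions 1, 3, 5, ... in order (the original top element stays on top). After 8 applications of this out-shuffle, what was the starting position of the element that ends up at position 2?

2

Work backwards from position 2, undoing one out-shuffle at a time:
2 ← 1 ← 3 ← 4 ← 2 ← 1 ← 3 ← 4 ← 2
So the element now at position 2 started at position 2.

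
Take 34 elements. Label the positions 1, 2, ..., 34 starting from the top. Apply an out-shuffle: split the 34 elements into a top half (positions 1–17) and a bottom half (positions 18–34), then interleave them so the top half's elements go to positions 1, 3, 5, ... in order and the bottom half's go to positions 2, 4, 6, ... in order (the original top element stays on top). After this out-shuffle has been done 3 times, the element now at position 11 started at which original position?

Work backwards from position 11, undoing one out-shuffle at a time:
11 ← 6 ← 20 ← 27
So the element now at position 11 started at position 27.

27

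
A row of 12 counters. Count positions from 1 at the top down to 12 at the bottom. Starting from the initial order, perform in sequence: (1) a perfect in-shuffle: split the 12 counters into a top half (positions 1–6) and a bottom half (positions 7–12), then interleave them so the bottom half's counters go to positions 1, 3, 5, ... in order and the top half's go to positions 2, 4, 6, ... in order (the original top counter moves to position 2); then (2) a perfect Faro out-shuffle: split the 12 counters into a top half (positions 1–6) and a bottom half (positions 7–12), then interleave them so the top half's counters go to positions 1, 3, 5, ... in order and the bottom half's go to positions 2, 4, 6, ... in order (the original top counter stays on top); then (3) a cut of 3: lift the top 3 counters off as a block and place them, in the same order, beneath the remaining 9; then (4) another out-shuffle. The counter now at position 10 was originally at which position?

Undo the operations in reverse order, starting from position 10:
  undo op 4 (out-shuffle, from bottom half): 10 ← 11
  undo op 3 (cut 3): 11 ← 2
  undo op 2 (out-shuffle, from bottom half): 2 ← 7
  undo op 1 (in-shuffle, from bottom half): 7 ← 10
So the counter at position 10 came from original position 10.

10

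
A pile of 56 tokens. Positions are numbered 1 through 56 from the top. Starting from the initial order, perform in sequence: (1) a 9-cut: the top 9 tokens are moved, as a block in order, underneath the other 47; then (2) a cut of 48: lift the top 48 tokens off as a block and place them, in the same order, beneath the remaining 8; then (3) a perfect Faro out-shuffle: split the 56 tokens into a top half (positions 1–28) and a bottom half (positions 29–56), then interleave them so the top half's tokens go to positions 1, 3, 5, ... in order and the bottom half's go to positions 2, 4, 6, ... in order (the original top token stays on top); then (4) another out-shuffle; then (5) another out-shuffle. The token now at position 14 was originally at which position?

38

Undo the operations in reverse order, starting from position 14:
  undo op 5 (out-shuffle, from bottom half): 14 ← 35
  undo op 4 (out-shuffle, from top half): 35 ← 18
  undo op 3 (out-shuffle, from bottom half): 18 ← 37
  undo op 2 (cut 48): 37 ← 29
  undo op 1 (cut 9): 29 ← 38
So the token at position 14 came from original position 38.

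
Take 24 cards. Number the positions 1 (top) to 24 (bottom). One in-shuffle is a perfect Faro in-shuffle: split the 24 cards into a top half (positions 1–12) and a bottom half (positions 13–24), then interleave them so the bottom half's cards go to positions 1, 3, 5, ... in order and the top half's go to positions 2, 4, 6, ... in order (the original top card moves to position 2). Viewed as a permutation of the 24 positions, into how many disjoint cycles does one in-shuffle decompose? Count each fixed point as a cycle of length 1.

Trace each unvisited position around until it returns:
(1 2 4 8 16 7 ... len 20) (5 10 20 15)
2 cycles in total.

2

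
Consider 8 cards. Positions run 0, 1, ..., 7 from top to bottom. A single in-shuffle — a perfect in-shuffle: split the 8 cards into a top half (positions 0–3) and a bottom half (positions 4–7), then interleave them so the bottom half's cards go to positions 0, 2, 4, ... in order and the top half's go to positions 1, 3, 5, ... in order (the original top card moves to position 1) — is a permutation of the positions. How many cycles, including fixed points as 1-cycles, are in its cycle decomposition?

Trace each unvisited position around until it returns:
(0 1 3 7 6 4) (2 5)
2 cycles in total.

2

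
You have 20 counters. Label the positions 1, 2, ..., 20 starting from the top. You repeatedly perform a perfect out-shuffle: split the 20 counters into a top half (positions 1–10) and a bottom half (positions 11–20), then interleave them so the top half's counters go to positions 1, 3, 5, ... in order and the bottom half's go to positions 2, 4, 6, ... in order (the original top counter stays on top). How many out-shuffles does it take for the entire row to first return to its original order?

18

The out-shuffle permutes the 20 positions with cycle lengths [1, 1, 18].
Every counter is home exactly when every cycle has completed a whole number of laps, i.e. after lcm(1, 18) = 18 out-shuffles.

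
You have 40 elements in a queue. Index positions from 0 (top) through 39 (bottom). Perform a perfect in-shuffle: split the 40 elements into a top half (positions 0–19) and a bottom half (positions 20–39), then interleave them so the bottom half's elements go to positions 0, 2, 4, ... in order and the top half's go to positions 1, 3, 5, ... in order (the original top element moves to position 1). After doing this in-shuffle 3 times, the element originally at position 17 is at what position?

20

Track the element's position through each in-shuffle:
17 → 35 → 30 → 20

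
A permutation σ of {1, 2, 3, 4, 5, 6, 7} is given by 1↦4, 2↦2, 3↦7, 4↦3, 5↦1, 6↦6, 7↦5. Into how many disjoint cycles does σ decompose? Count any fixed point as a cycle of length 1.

Cycle decomposition: (1 4 3 7 5) (2) (6).
3 cycles.

3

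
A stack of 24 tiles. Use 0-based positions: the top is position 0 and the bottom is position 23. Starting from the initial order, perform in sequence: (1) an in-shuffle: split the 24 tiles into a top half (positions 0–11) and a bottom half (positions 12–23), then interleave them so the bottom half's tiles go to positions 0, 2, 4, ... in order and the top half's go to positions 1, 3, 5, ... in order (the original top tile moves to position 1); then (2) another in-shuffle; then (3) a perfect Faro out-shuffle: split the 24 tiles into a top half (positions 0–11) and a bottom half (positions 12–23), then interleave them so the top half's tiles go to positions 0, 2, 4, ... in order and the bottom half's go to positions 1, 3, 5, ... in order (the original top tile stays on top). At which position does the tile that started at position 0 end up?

6

Track the tile from position 0 forward through each operation:
  after op 1 (in-shuffle): 0 → 1
  after op 2 (in-shuffle): 1 → 3
  after op 3 (out-shuffle): 3 → 6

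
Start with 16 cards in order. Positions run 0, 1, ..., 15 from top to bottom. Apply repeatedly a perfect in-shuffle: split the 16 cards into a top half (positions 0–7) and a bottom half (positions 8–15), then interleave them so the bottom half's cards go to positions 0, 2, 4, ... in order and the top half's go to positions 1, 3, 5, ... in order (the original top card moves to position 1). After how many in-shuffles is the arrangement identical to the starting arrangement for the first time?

8

The in-shuffle permutes the 16 positions with cycle lengths [8, 8].
Every card is home exactly when every cycle has completed a whole number of laps, i.e. after lcm(8) = 8 in-shuffles.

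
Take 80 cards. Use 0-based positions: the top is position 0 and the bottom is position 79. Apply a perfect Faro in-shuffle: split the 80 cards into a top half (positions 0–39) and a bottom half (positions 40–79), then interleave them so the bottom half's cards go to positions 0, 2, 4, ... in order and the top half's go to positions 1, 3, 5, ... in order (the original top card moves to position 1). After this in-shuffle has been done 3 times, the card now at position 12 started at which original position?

31

Work backwards from position 12, undoing one in-shuffle at a time:
12 ← 46 ← 63 ← 31
So the card now at position 12 started at position 31.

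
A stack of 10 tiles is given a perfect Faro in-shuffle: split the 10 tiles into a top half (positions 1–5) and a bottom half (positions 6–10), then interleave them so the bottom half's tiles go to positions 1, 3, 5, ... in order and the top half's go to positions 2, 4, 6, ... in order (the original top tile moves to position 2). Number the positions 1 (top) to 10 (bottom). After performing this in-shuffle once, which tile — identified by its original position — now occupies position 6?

3

Work backwards from position 6, undoing one in-shuffle at a time:
6 ← 3
So the tile now at position 6 started at position 3.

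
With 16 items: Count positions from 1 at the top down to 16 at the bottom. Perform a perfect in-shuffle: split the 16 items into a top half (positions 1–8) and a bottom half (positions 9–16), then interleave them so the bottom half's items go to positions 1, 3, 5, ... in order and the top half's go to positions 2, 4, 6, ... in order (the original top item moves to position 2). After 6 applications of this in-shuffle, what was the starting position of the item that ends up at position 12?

14

Work backwards from position 12, undoing one in-shuffle at a time:
12 ← 6 ← 3 ← 10 ← 5 ← 11 ← 14
So the item now at position 12 started at position 14.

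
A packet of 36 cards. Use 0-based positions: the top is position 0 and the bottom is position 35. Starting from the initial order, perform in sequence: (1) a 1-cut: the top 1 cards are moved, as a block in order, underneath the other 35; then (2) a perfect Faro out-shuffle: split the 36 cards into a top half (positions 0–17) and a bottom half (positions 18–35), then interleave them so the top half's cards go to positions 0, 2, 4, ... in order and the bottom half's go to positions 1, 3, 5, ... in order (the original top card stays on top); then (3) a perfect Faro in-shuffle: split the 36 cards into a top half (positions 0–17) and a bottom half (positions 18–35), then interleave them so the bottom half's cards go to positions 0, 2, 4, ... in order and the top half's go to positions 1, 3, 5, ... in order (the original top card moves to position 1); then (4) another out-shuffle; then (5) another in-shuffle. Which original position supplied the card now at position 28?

14

Undo the operations in reverse order, starting from position 28:
  undo op 5 (in-shuffle, from bottom half): 28 ← 32
  undo op 4 (out-shuffle, from top half): 32 ← 16
  undo op 3 (in-shuffle, from bottom half): 16 ← 26
  undo op 2 (out-shuffle, from top half): 26 ← 13
  undo op 1 (cut 1): 13 ← 14
So the card at position 28 came from original position 14.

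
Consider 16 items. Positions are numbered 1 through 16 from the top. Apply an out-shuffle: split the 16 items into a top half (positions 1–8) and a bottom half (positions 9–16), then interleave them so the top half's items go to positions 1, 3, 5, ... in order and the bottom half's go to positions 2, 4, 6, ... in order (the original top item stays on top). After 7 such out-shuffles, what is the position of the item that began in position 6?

Track the item's position through each out-shuffle:
6 → 11 → 6 → 11 → 6 → 11 → 6 → 11

11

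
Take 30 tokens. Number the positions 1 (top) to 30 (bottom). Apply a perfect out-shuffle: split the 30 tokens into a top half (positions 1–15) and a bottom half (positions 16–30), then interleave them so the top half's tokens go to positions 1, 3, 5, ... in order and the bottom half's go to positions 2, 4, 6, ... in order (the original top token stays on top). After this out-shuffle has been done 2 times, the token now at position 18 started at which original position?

Work backwards from position 18, undoing one out-shuffle at a time:
18 ← 24 ← 27
So the token now at position 18 started at position 27.

27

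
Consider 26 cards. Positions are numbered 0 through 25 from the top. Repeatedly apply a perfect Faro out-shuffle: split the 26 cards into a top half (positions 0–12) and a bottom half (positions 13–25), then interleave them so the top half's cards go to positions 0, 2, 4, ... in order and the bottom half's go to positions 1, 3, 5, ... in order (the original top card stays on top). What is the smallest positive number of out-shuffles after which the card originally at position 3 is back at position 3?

20

Follow position 3 under repeated out-shuffles:
3 → 6 → 12 → 24 → 23 → 21 → 17 → 9 → 18 → 11 → 22 → 19 → 13 → 1 → 2 → 4 → 8 → 16 → 7 → 14 → 3
It first returns after 20 out-shuffles.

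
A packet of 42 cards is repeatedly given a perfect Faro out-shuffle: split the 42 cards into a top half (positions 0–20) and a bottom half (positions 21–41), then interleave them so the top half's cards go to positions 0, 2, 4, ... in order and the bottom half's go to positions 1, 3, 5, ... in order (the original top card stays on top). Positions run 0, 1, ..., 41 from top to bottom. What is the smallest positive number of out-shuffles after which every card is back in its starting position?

The out-shuffle permutes the 42 positions with cycle lengths [1, 1, 20, 20].
Every card is home exactly when every cycle has completed a whole number of laps, i.e. after lcm(1, 20) = 20 out-shuffles.

20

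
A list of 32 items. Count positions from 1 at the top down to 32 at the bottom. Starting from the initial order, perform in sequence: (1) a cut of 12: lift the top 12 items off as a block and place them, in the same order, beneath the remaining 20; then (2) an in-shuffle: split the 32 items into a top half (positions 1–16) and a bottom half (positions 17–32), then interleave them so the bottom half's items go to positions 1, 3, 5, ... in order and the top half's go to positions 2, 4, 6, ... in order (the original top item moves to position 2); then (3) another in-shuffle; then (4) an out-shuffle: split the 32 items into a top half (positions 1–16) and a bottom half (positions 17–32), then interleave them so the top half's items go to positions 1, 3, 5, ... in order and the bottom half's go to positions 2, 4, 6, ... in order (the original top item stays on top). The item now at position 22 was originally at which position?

Undo the operations in reverse order, starting from position 22:
  undo op 4 (out-shuffle, from bottom half): 22 ← 27
  undo op 3 (in-shuffle, from bottom half): 27 ← 30
  undo op 2 (in-shuffle, from top half): 30 ← 15
  undo op 1 (cut 12): 15 ← 27
So the item at position 22 came from original position 27.

27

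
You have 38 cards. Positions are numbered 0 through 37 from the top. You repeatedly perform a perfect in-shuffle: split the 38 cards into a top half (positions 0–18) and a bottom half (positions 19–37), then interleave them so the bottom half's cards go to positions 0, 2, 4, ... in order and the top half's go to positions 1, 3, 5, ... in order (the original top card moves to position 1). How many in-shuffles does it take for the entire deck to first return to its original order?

12

The in-shuffle permutes the 38 positions with cycle lengths [2, 12, 12, 12].
Every card is home exactly when every cycle has completed a whole number of laps, i.e. after lcm(2, 12) = 12 in-shuffles.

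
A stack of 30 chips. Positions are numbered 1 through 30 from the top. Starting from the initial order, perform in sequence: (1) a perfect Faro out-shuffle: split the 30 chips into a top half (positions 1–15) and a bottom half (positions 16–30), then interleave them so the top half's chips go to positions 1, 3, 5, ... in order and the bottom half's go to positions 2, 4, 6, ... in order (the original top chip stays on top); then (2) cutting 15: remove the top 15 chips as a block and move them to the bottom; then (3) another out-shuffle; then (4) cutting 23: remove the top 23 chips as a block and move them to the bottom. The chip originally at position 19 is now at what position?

23

Track the chip from position 19 forward through each operation:
  after op 1 (out-shuffle): 19 → 8
  after op 2 (cut 15): 8 → 23
  after op 3 (out-shuffle): 23 → 16
  after op 4 (cut 23): 16 → 23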